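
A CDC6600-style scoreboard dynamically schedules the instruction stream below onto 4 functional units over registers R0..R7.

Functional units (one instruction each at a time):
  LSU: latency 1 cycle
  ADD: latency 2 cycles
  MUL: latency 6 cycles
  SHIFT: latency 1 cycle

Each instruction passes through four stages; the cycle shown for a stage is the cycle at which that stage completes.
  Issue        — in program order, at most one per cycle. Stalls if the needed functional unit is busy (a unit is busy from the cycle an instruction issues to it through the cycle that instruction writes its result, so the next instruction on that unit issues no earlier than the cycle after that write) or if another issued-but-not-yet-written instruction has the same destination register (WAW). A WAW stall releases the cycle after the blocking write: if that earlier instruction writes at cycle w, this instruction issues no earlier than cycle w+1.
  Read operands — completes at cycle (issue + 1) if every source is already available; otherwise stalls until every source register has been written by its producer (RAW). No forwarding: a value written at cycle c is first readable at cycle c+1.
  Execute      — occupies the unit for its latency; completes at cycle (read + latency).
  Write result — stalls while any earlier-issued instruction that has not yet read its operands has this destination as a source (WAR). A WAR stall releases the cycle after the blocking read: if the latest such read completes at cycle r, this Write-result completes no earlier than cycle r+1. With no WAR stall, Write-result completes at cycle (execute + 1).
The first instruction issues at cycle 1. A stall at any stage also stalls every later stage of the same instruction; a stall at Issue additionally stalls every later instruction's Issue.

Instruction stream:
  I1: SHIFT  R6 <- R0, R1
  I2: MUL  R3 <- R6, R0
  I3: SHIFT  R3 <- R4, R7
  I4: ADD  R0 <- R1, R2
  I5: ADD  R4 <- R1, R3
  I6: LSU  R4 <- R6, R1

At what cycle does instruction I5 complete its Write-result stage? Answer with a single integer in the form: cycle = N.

  I1 | 1 | 2 | 3 | 4
  I2 | 2 | 5 | 11 | 12   RAW R6: wait I1 write@4
  I3 | 13 | 14 | 15 | 16   WAW R3: wait I2 write@12
  I4 | 14 | 15 | 17 | 18
  I5 | 19 | 20 | 22 | 23   struct: ADD busy until I4 writes@18
  I6 | 24 | 25 | 26 | 27   WAW R4: wait I5 write@23

cycle = 23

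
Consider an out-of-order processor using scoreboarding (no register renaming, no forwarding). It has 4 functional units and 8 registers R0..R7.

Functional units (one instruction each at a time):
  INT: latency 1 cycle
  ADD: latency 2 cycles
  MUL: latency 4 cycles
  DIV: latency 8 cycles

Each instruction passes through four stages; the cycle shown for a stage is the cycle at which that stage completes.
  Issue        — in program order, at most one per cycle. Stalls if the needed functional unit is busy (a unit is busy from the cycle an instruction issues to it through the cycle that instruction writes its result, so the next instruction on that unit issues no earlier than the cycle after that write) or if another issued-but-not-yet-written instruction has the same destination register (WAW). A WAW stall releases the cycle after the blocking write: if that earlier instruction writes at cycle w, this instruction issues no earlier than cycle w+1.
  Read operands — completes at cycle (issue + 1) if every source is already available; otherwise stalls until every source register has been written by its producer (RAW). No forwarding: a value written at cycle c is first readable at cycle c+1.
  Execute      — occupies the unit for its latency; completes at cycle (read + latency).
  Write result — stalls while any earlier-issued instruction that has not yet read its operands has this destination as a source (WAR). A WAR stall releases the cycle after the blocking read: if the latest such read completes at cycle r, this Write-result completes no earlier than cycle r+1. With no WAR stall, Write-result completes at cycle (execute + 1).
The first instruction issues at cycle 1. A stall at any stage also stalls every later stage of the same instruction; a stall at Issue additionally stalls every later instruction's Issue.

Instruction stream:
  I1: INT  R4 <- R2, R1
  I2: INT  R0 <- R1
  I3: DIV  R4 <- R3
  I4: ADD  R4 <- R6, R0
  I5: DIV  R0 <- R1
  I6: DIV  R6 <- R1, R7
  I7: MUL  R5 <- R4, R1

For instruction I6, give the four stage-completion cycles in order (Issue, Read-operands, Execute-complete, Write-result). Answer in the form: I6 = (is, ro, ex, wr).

I6 = (29, 30, 38, 39)

[I1] 1/2/3/4
[I2] 5/6/7/8  (struct: INT busy until I1 writes@4)
[I3] 6/7/15/16
[I4] 17/18/20/21  (WAW R4: wait I3 write@16)
[I5] 18/19/27/28
[I6] 29/30/38/39  (struct: DIV busy until I5 writes@28)
[I7] 30/31/35/36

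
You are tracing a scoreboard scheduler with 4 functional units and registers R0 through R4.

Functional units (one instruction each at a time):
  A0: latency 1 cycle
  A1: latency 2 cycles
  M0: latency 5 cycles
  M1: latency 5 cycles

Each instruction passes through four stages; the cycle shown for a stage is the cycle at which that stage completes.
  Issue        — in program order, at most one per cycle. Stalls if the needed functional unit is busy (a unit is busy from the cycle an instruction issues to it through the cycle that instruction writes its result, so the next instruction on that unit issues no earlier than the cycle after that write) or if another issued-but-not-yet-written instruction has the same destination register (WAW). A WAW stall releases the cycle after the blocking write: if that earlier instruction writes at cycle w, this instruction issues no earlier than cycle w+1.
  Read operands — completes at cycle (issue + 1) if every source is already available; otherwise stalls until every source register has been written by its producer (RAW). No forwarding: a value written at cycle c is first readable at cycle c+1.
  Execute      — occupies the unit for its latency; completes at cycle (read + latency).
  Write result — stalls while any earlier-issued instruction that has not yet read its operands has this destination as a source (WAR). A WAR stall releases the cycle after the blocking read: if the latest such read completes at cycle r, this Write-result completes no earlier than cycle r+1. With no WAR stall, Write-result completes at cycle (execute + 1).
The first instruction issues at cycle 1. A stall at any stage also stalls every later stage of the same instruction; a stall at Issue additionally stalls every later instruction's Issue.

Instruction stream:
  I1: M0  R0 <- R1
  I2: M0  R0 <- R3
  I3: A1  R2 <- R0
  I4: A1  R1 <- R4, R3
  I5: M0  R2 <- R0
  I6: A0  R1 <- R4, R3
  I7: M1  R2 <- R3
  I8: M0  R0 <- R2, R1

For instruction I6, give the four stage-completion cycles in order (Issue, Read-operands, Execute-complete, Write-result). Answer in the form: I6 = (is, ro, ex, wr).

I6 = (26, 27, 28, 29)

  I1 | 1 | 2 | 7 | 8
  I2 | 9 | 10 | 15 | 16   struct: M0 busy until I1 writes@8
  I3 | 10 | 17 | 19 | 20   RAW R0: wait I2 write@16
  I4 | 21 | 22 | 24 | 25   struct: A1 busy until I3 writes@20
  I5 | 22 | 23 | 28 | 29
  I6 | 26 | 27 | 28 | 29   WAW R1: wait I4 write@25
  I7 | 30 | 31 | 36 | 37   WAW R2: wait I5 write@29
  I8 | 31 | 38 | 43 | 44   RAW R2: wait I7 write@37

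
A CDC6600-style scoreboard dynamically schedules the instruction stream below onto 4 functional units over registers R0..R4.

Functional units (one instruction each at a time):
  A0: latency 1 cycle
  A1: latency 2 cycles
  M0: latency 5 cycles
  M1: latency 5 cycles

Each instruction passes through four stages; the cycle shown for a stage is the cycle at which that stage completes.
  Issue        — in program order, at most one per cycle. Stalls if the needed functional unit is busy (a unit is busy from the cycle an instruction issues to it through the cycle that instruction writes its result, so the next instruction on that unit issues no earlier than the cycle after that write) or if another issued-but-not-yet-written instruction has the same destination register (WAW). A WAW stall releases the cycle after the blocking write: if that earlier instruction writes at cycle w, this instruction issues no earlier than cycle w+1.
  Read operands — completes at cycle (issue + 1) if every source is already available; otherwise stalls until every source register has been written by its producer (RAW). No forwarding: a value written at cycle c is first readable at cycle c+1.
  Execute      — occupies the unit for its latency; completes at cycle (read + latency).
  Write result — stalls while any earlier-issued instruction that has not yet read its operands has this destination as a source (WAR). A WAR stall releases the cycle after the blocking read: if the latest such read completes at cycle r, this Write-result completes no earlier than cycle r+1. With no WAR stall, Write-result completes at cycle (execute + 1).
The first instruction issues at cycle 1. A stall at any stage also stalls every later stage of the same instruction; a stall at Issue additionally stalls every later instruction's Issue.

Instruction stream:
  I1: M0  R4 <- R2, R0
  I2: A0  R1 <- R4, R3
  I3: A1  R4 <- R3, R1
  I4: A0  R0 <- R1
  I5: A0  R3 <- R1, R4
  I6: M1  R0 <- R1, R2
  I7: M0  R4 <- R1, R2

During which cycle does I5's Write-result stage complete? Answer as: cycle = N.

[1] I1 issues→M0
[2] I1 reads, I2 issues→A0
[7] I1 exec-done
[8] I1 writes R4
[9] I2 reads, I3 issues→A1
[10] I2 exec-done
[11] I2 writes R1
[12] I3 reads, I4 issues→A0
[13] I4 reads
[14] I3 exec-done, I4 exec-done
[15] I3 writes R4, I4 writes R0
[16] I5 issues→A0
[17] I5 reads, I6 issues→M1
[18] I5 exec-done, I6 reads, I7 issues→M0
[19] I5 writes R3, I7 reads
[23] I6 exec-done
[24] I6 writes R0, I7 exec-done
[25] I7 writes R4

cycle = 19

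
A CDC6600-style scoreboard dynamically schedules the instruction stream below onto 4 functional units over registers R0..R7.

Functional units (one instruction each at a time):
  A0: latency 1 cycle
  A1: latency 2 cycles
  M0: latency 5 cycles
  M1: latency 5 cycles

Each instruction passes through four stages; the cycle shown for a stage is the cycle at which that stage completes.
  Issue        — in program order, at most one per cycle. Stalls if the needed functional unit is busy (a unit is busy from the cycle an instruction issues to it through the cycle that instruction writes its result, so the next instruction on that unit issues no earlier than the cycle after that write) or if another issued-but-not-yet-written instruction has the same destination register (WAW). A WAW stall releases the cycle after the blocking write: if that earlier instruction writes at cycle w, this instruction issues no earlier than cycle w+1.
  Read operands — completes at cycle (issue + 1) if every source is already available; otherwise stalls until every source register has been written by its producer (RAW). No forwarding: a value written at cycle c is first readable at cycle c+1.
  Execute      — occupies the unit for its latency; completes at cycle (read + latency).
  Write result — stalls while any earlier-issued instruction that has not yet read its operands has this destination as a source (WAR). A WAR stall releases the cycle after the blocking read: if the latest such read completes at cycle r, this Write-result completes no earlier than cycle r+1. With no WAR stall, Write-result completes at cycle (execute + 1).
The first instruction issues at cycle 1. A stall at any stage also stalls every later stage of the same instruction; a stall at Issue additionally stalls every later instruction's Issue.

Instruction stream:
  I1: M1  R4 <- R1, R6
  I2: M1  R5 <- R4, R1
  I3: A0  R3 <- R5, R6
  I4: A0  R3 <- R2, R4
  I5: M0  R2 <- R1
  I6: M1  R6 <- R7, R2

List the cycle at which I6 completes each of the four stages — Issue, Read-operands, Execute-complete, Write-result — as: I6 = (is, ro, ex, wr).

I6 = (22, 29, 34, 35)

I1  is:1  ro:2  ex:7  wr:8
I2  is:9  ro:10  ex:15  wr:16  — struct: M1 busy until I1 writes@8
I3  is:10  ro:17  ex:18  wr:19  — RAW R5: wait I2 write@16
I4  is:20  ro:21  ex:22  wr:23  — struct: A0 busy until I3 writes@19
I5  is:21  ro:22  ex:27  wr:28
I6  is:22  ro:29  ex:34  wr:35  — RAW R2: wait I5 write@28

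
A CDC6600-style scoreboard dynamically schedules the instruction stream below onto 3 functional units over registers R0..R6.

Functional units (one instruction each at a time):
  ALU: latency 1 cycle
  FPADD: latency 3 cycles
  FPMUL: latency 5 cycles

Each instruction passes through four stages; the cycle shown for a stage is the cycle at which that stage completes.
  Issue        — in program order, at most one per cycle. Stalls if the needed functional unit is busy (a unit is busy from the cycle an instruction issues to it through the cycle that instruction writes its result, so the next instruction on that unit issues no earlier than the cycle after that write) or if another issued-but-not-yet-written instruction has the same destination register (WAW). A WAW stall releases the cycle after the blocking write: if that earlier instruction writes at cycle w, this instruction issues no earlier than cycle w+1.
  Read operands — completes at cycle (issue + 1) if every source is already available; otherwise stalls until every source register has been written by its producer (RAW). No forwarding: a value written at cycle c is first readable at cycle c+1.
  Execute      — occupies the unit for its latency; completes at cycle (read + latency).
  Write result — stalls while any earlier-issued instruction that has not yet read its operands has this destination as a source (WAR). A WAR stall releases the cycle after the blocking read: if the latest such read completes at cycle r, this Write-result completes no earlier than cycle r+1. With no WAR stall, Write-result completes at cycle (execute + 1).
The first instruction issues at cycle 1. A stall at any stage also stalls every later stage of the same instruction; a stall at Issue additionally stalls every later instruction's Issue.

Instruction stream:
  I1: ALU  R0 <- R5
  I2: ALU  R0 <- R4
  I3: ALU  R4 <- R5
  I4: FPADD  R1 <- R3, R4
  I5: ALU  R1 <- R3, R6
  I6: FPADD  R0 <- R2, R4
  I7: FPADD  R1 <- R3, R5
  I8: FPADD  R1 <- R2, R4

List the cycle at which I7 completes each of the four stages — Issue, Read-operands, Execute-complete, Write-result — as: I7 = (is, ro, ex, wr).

I1: IS=1 RO=2 EX=3 WR=4
I2: IS=5 RO=6 EX=7 WR=8  [struct: ALU busy until I1 writes@4]
I3: IS=9 RO=10 EX=11 WR=12  [struct: ALU busy until I2 writes@8]
I4: IS=10 RO=13 EX=16 WR=17  [RAW R4: wait I3 write@12]
I5: IS=18 RO=19 EX=20 WR=21  [WAW R1: wait I4 write@17]
I6: IS=19 RO=20 EX=23 WR=24
I7: IS=25 RO=26 EX=29 WR=30  [struct: FPADD busy until I6 writes@24]
I8: IS=31 RO=32 EX=35 WR=36  [struct: FPADD busy until I7 writes@30]

I7 = (25, 26, 29, 30)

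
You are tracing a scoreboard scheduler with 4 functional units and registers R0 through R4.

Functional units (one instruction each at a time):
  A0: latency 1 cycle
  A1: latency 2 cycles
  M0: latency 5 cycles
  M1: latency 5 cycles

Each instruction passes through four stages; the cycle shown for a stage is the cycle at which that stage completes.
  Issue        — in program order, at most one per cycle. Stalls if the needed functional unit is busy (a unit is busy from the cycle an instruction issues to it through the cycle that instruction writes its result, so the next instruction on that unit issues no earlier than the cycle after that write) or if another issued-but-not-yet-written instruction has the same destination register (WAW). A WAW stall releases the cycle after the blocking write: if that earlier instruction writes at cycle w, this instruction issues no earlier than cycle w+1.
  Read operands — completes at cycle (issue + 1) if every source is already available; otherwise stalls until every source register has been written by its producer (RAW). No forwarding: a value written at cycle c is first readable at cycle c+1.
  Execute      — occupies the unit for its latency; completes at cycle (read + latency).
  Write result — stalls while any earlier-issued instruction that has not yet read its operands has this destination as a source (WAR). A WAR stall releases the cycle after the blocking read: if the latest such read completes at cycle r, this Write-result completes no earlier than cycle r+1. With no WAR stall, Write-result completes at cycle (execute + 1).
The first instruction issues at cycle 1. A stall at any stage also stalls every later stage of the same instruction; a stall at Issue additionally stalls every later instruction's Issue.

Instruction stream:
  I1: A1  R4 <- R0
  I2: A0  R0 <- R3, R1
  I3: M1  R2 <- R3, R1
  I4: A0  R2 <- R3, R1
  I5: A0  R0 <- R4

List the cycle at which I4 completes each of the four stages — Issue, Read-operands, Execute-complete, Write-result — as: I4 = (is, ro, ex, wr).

I4 = (11, 12, 13, 14)

t=1  I1 dispatched to A1
t=2  I1 operands ready; I2 dispatched to A0
t=3  I2 operands ready; I3 dispatched to M1
t=4  I1 complete; I2 complete; I3 operands ready
t=5  R4←I1; R0←I2
t=9  I3 complete
t=10  R2←I3
t=11  I4 dispatched to A0
t=12  I4 operands ready
t=13  I4 complete
t=14  R2←I4
t=15  I5 dispatched to A0
t=16  I5 operands ready
t=17  I5 complete
t=18  R0←I5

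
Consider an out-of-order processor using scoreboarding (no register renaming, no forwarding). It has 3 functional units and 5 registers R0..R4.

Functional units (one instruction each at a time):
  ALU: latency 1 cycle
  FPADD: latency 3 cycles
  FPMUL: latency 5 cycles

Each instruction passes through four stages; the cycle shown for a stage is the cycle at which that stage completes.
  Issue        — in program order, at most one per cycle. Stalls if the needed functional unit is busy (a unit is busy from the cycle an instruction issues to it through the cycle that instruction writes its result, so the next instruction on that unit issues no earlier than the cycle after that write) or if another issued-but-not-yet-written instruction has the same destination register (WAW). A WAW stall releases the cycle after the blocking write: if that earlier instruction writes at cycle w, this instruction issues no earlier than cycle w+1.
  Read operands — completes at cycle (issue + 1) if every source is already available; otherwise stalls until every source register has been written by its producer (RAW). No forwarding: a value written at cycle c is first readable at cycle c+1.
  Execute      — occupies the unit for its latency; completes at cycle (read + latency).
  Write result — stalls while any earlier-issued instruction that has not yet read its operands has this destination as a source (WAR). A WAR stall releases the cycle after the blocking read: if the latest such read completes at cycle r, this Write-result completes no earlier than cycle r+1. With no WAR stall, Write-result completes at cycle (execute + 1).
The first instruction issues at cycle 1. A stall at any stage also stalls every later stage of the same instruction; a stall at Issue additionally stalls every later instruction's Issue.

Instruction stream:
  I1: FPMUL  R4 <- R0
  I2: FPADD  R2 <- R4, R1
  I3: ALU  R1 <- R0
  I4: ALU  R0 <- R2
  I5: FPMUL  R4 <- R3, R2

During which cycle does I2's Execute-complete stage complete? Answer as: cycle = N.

[1] issue I1 (FPMUL)
[2] I1 read-ops | issue I2 (FPADD)
[3] issue I3 (ALU)
[4] I3 read-ops
[5] I3 finished on ALU
[7] I1 finished on FPMUL
[8] I1→R4
[9] I2 read-ops
[10] I3→R1
[11] issue I4 (ALU)
[12] I2 finished on FPADD | issue I5 (FPMUL)
[13] I2→R2
[14] I4 read-ops | I5 read-ops
[15] I4 finished on ALU
[16] I4→R0
[19] I5 finished on FPMUL
[20] I5→R4

cycle = 12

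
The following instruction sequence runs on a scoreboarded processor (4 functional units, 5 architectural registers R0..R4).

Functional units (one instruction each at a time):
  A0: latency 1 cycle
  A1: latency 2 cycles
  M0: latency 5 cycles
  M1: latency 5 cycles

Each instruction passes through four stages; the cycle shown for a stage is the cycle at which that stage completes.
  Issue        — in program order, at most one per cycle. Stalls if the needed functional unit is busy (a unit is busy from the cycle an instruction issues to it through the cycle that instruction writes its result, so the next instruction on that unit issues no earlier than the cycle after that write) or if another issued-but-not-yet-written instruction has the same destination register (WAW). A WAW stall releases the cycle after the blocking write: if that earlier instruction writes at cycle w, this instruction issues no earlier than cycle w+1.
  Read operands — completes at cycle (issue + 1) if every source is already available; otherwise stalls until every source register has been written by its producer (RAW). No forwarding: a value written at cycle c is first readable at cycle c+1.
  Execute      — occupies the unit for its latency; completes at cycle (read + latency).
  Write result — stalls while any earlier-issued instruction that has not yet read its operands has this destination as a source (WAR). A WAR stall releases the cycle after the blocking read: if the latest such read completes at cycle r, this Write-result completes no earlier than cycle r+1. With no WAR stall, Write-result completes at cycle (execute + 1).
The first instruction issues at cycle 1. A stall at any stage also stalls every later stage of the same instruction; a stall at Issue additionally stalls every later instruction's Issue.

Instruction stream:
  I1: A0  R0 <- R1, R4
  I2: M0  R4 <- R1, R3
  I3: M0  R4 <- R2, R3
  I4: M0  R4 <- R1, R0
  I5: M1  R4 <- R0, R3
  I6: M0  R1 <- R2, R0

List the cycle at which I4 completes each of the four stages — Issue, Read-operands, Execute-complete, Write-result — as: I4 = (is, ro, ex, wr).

1) issue 1, read 2, done 3, write 4
2) issue 2, read 3, done 8, write 9
3) issue 10, read 11, done 16, write 17  <struct: M0 busy until I2 writes@9>
4) issue 18, read 19, done 24, write 25  <struct: M0 busy until I3 writes@17>
5) issue 26, read 27, done 32, write 33  <WAW R4: wait I4 write@25>
6) issue 27, read 28, done 33, write 34

I4 = (18, 19, 24, 25)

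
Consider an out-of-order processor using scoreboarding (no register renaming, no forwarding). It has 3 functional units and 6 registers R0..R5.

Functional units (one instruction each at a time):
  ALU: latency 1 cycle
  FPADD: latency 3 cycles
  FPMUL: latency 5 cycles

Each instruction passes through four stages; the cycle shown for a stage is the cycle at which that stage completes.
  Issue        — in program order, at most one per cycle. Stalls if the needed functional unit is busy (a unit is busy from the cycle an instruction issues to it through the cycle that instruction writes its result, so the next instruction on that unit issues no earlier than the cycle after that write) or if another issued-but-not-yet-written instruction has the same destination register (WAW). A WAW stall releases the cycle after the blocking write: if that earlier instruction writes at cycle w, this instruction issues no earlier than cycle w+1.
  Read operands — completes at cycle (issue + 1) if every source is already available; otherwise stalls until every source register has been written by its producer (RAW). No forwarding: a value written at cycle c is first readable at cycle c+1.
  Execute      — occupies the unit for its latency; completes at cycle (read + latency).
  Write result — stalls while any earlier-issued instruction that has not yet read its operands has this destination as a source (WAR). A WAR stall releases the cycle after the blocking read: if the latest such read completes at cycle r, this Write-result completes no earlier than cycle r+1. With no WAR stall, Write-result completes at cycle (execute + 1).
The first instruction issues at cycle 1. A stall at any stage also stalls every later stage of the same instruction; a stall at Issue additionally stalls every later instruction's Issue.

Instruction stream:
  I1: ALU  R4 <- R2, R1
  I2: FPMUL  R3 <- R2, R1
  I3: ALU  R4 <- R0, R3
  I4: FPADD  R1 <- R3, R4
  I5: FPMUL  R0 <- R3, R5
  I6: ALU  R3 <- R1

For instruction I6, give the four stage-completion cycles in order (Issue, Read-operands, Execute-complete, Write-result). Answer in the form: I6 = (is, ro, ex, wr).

t=1  I1→ALU
t=2  I1 RO · I2→FPMUL
t=3  I1 EX · I2 RO
t=4  I1 WR R4
t=5  I3→ALU
t=6  I4→FPADD
t=8  I2 EX
t=9  I2 WR R3
t=10  I3 RO · I5→FPMUL
t=11  I3 EX · I5 RO
t=12  I3 WR R4
t=13  I4 RO · I6→ALU
t=16  I4 EX · I5 EX
t=17  I4 WR R1 · I5 WR R0
t=18  I6 RO
t=19  I6 EX
t=20  I6 WR R3

I6 = (13, 18, 19, 20)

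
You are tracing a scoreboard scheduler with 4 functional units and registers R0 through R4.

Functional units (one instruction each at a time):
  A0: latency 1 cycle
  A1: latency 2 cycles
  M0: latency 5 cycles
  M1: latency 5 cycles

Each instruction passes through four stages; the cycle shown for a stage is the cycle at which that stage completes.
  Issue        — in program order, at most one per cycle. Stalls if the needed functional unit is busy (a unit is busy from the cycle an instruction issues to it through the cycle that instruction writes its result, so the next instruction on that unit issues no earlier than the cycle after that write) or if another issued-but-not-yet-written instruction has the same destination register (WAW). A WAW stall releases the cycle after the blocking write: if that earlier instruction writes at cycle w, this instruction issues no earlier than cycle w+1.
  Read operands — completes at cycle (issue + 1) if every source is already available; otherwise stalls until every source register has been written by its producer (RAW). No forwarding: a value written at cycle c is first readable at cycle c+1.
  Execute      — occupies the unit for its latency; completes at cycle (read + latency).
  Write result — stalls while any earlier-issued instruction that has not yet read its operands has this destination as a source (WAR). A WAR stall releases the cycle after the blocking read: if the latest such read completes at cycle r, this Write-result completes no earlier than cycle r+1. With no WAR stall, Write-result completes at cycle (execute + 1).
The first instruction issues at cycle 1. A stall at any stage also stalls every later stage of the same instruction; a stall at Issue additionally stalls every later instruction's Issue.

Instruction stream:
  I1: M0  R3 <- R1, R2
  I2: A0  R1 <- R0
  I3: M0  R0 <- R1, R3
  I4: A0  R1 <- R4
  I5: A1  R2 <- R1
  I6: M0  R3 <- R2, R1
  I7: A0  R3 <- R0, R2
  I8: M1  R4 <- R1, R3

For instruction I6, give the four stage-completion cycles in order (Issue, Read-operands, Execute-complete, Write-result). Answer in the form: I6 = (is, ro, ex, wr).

I6 = (17, 18, 23, 24)

I1  is:1  ro:2  ex:7  wr:8
I2  is:2  ro:3  ex:4  wr:5
I3  is:9  ro:10  ex:15  wr:16  — struct: M0 busy until I1 writes@8
I4  is:10  ro:11  ex:12  wr:13
I5  is:11  ro:14  ex:16  wr:17  — RAW R1: wait I4 write@13
I6  is:17  ro:18  ex:23  wr:24  — struct: M0 busy until I3 writes@16
I7  is:25  ro:26  ex:27  wr:28  — WAW R3: wait I6 write@24
I8  is:26  ro:29  ex:34  wr:35  — RAW R3: wait I7 write@28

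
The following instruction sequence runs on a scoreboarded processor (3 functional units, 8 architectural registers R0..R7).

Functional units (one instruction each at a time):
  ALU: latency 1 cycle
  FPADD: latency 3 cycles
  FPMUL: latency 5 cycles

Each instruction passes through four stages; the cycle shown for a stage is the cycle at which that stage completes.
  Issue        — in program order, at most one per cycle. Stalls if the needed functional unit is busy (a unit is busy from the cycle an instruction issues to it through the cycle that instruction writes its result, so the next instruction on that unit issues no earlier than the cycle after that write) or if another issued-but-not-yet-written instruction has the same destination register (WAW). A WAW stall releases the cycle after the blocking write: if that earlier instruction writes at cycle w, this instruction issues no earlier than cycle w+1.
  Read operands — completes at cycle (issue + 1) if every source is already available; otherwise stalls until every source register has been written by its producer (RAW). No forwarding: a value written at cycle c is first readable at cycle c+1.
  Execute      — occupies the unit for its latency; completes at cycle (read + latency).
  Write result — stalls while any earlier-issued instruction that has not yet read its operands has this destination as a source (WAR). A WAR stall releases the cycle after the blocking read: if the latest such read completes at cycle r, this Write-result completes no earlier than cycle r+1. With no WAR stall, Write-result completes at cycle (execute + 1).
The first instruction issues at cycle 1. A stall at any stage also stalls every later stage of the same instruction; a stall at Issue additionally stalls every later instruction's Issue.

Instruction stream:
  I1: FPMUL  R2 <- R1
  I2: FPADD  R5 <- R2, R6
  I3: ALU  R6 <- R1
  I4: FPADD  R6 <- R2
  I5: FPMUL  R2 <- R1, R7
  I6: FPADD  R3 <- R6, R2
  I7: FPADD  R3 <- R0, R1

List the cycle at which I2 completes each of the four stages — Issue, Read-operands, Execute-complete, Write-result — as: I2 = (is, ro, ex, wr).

cycle 1: I1→FPMUL
cycle 2: I1 RO, I2→FPADD
cycle 3: I3→ALU
cycle 4: I3 RO
cycle 5: I3 EX
cycle 7: I1 EX
cycle 8: I1 WR R2
cycle 9: I2 RO
cycle 10: I3 WR R6
cycle 12: I2 EX
cycle 13: I2 WR R5
cycle 14: I4→FPADD
cycle 15: I4 RO, I5→FPMUL
cycle 16: I5 RO
cycle 18: I4 EX
cycle 19: I4 WR R6
cycle 20: I6→FPADD
cycle 21: I5 EX
cycle 22: I5 WR R2
cycle 23: I6 RO
cycle 26: I6 EX
cycle 27: I6 WR R3
cycle 28: I7→FPADD
cycle 29: I7 RO
cycle 32: I7 EX
cycle 33: I7 WR R3

I2 = (2, 9, 12, 13)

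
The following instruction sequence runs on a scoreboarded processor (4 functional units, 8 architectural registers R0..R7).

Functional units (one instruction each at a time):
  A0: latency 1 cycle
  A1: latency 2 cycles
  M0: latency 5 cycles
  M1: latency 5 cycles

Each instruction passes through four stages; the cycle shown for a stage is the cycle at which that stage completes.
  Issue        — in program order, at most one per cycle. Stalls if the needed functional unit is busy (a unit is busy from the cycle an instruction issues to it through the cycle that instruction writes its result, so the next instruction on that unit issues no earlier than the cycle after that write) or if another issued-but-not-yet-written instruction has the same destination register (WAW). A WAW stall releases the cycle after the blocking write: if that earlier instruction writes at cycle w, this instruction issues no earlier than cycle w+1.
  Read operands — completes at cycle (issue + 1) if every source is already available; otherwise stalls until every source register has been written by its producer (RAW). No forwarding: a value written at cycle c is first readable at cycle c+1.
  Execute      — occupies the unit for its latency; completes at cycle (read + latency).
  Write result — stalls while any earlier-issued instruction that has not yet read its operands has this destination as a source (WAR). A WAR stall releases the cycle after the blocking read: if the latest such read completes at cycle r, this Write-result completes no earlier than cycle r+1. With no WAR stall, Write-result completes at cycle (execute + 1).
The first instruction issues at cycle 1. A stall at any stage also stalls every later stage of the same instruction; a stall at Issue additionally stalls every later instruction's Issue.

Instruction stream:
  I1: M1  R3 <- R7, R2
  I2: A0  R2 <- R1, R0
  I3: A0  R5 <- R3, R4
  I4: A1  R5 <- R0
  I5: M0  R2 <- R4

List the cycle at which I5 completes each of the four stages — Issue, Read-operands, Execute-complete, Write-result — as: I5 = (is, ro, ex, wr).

cycle 1: I1 dispatched to M1
cycle 2: I1 operands ready, I2 dispatched to A0
cycle 3: I2 operands ready
cycle 4: I2 complete
cycle 5: R2←I2
cycle 6: I3 dispatched to A0
cycle 7: I1 complete
cycle 8: R3←I1
cycle 9: I3 operands ready
cycle 10: I3 complete
cycle 11: R5←I3
cycle 12: I4 dispatched to A1
cycle 13: I4 operands ready, I5 dispatched to M0
cycle 14: I5 operands ready
cycle 15: I4 complete
cycle 16: R5←I4
cycle 19: I5 complete
cycle 20: R2←I5

I5 = (13, 14, 19, 20)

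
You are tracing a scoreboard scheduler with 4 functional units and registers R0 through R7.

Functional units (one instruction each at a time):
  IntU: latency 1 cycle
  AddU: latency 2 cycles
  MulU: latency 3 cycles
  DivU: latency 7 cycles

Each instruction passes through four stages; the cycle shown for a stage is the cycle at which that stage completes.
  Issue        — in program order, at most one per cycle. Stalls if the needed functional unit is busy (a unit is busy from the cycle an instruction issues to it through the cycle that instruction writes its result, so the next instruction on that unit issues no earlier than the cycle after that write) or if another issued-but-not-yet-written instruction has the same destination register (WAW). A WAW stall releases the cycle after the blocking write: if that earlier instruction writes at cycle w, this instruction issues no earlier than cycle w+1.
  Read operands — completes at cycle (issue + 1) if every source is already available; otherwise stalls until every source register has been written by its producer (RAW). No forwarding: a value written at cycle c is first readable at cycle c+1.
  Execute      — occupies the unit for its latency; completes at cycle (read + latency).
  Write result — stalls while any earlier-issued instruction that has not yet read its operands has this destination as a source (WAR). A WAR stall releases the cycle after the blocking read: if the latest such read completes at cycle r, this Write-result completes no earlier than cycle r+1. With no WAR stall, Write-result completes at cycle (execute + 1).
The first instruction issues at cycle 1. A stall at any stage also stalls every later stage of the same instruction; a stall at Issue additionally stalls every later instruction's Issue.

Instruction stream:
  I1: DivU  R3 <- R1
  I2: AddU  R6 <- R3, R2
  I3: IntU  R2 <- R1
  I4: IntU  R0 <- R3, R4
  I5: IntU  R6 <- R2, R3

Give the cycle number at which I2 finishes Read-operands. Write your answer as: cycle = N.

I1 -> (1, 2, 9, 10)
I2 -> (2, 11, 13, 14)  // RAW R3: wait I1 write@10
I3 -> (3, 4, 5, 12)  // WAR R2: wait I2 read@11
I4 -> (13, 14, 15, 16)  // struct: IntU busy until I3 writes@12
I5 -> (17, 18, 19, 20)  // struct: IntU busy until I4 writes@16

cycle = 11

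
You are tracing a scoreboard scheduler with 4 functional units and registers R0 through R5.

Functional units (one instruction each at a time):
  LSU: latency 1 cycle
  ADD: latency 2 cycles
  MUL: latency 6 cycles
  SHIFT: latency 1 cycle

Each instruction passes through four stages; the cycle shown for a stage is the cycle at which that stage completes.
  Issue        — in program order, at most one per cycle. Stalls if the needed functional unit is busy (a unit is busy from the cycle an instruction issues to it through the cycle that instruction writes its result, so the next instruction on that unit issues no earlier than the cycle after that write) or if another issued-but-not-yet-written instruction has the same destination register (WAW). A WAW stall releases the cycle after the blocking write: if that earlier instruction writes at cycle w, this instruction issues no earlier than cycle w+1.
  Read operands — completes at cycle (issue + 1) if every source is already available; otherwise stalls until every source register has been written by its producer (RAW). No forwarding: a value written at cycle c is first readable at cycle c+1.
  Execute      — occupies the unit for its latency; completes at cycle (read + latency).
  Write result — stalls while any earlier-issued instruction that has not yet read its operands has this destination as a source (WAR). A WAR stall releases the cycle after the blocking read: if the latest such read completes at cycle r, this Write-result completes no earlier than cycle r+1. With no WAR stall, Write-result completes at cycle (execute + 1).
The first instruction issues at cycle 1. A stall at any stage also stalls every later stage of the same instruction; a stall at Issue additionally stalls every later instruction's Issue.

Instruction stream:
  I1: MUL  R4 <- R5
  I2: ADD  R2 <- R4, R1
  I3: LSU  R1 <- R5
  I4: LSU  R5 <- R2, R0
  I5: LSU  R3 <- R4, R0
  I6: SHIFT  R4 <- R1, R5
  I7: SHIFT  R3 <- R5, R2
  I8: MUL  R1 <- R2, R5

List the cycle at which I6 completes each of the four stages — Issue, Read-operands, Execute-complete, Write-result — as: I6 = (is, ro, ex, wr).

I1  is:1  ro:2  ex:8  wr:9
I2  is:2  ro:10  ex:12  wr:13  — RAW R4: wait I1 write@9
I3  is:3  ro:4  ex:5  wr:11  — WAR R1: wait I2 read@10
I4  is:12  ro:14  ex:15  wr:16  — struct: LSU busy until I3 writes@11, RAW R2: wait I2 write@13
I5  is:17  ro:18  ex:19  wr:20  — struct: LSU busy until I4 writes@16
I6  is:18  ro:19  ex:20  wr:21
I7  is:22  ro:23  ex:24  wr:25  — struct: SHIFT busy until I6 writes@21
I8  is:23  ro:24  ex:30  wr:31

I6 = (18, 19, 20, 21)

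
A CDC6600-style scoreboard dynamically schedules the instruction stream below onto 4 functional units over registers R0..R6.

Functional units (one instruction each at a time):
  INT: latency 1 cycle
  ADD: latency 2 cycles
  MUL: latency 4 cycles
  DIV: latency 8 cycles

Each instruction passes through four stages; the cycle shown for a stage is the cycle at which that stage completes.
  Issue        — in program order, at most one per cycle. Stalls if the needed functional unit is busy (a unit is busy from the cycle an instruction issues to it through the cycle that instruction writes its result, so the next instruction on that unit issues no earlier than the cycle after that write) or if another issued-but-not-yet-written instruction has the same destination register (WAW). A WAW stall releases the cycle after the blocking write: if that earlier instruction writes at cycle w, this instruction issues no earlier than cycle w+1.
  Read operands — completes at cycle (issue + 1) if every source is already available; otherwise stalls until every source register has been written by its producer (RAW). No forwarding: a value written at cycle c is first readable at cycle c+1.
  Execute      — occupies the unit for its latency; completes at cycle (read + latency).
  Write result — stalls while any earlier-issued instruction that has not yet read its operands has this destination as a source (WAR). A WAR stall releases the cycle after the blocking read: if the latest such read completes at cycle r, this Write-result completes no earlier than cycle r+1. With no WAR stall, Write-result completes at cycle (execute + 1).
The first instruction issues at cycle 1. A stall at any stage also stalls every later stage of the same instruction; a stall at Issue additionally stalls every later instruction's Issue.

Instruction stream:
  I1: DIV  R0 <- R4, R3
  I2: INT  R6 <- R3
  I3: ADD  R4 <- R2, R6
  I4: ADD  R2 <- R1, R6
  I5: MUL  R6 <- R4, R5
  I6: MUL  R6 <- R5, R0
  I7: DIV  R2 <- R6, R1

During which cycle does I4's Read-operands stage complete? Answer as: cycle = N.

I1 -> (1, 2, 10, 11)
I2 -> (2, 3, 4, 5)
I3 -> (3, 6, 8, 9)  // RAW R6: wait I2 write@5
I4 -> (10, 11, 13, 14)  // struct: ADD busy until I3 writes@9
I5 -> (11, 12, 16, 17)
I6 -> (18, 19, 23, 24)  // struct: MUL busy until I5 writes@17
I7 -> (19, 25, 33, 34)  // RAW R6: wait I6 write@24

cycle = 11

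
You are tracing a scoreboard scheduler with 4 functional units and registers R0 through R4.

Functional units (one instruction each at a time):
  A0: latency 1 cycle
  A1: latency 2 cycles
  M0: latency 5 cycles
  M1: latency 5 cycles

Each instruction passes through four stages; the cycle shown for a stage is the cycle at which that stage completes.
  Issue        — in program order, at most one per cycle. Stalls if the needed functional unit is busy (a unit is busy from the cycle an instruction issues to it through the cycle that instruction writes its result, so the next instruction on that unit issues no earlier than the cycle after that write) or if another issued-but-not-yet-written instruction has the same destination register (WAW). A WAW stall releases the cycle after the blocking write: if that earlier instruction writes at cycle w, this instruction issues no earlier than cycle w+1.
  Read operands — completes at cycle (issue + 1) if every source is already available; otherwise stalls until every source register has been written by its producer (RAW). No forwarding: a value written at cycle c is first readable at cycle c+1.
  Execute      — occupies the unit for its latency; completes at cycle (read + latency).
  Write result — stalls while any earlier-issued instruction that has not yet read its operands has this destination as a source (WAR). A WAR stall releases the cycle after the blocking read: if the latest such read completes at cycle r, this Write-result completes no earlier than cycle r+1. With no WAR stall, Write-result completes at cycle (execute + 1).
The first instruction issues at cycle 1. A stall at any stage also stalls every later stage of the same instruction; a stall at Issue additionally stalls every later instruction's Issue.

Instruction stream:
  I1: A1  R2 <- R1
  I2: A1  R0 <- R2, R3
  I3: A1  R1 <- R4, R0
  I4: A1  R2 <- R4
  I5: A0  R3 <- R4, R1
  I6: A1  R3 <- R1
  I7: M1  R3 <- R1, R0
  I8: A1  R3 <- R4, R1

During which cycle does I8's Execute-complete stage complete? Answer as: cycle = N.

cycle = 37

t=1  I1 dispatched to A1
t=2  I1 operands ready
t=4  I1 complete
t=5  R2←I1
t=6  I2 dispatched to A1
t=7  I2 operands ready
t=9  I2 complete
t=10  R0←I2
t=11  I3 dispatched to A1
t=12  I3 operands ready
t=14  I3 complete
t=15  R1←I3
t=16  I4 dispatched to A1
t=17  I4 operands ready; I5 dispatched to A0
t=18  I5 operands ready
t=19  I4 complete; I5 complete
t=20  R2←I4; R3←I5
t=21  I6 dispatched to A1
t=22  I6 operands ready
t=24  I6 complete
t=25  R3←I6
t=26  I7 dispatched to M1
t=27  I7 operands ready
t=32  I7 complete
t=33  R3←I7
t=34  I8 dispatched to A1
t=35  I8 operands ready
t=37  I8 complete
t=38  R3←I8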